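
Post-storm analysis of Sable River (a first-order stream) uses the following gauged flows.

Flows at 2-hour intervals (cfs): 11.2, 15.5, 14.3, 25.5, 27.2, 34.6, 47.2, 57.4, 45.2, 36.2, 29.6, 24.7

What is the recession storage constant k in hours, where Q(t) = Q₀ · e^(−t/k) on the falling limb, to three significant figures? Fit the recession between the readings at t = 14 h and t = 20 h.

On the falling limb, Q drops from 57.4 to 29.6 cfs between t = 14 h and t = 20 h (Δt = 6 h).
k = −Δt / ln(Q₂/Q₁) = −6 / ln(29.6/57.4) = 9.06 h.

k ≈ 9.06 h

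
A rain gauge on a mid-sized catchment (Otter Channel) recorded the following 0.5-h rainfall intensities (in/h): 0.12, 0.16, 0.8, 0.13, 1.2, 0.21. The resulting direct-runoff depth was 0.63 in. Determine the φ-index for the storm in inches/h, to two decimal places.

φ ≈ 0.37 in/h

Only the 2 blocks with intensity above φ contribute runoff: 0.8, 1.2 in/h.
Σ(I−φ)·Δt = d  ⇒  (0.8+1.2 − 2φ)·0.5 = 0.63
φ = (2.000 − 0.63/0.5) / 2 = 0.37 in/h.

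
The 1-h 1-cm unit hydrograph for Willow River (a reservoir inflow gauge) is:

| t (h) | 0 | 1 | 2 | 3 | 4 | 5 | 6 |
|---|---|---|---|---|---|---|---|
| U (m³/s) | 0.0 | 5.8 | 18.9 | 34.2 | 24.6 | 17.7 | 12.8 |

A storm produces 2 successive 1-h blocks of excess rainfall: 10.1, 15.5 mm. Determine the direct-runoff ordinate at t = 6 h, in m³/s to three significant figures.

By discrete convolution, Q_j = Σ (P_i / 10 mm) · U_{j−i}.
At t = 6 h (j=6): Q = (10.1/10)·12.8 + (15.5/10)·17.7 = 40.4 m³/s.

Q ≈ 40.4 m³/s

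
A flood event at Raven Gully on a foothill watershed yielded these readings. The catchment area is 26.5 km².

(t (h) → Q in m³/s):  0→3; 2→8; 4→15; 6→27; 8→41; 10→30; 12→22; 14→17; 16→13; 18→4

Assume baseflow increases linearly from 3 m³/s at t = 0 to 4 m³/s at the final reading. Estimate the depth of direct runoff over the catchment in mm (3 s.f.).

d ≈ 39.4 mm

Direct runoff: 0.00, 4.89, 11.78, 23.67, 37.56, 26.44, 18.33, 13.22, 9.11, 0.00 m³/s; ΣQ_DR = 145.0 m³/s.
V = ΣQ_DR · Δt = 145.0 × 7200 s = 1.044 × 10^6 m³.
Over A = 26.5 km², depth = V / A = 39.4 mm.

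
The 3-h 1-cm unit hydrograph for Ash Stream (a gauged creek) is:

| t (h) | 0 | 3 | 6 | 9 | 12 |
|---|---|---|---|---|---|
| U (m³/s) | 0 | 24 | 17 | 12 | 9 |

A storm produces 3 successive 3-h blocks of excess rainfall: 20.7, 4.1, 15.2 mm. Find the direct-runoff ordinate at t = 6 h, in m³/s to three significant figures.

By discrete convolution, Q_j = Σ (P_i / 10 mm) · U_{j−i}.
At t = 6 h (j=2): Q = (20.7/10)·17 + (4.1/10)·24 + (15.2/10)·0 = 45.0 m³/s.

Q ≈ 45.0 m³/s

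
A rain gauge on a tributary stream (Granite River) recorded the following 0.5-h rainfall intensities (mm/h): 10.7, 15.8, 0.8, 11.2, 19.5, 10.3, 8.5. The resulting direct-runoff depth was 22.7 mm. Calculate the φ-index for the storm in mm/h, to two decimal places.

Only the 6 blocks with intensity above φ contribute runoff: 10.7, 15.8, 11.2, 19.5, 10.3, 8.5 mm/h.
Σ(I−φ)·Δt = d  ⇒  (10.7+15.8+11.2+19.5+10.3+8.5 − 6φ)·0.5 = 22.7
φ = (76.00 − 22.7/0.5) / 6 = 5.10 mm/h.

φ ≈ 5.10 mm/h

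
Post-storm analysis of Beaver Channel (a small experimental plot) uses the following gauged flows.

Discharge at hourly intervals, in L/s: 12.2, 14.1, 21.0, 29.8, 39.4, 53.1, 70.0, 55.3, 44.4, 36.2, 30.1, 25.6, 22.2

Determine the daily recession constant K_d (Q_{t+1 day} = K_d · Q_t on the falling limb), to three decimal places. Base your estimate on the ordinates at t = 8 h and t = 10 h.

K_d ≈ 0.009

Between t = 8 h and t = 10 h the flow falls from 44.4 to 30.1 L/s over 2×1 h = 2 h.
Per-interval ratio K = (30.1/44.4)^(1/2) = 0.8234; K_d = K^(24/1) = 0.009.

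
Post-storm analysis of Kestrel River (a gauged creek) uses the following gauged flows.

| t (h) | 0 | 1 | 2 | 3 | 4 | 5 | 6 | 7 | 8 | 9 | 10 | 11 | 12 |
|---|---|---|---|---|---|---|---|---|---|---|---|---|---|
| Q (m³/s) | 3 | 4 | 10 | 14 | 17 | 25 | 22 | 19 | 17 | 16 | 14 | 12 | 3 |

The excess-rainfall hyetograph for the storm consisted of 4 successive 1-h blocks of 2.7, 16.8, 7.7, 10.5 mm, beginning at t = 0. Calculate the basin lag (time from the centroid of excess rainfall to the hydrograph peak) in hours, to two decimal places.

t_L ≈ 2.81 h

Centroid of excess rainfall: t_c = Σ P_i·t̄_i / ΣP_i = 2.1897 h (block centres at 0.5, 1.5, 2.5, 3.5 h).
Hydrograph peak occurs at t = 5 h, so basin lag t_L = 5 − 2.1897 = 2.81 h.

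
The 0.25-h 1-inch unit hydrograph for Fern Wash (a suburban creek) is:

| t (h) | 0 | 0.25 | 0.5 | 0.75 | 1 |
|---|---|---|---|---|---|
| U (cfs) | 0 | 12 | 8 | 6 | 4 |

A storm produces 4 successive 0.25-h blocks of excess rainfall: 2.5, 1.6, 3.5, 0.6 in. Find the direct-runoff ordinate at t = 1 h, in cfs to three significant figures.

By discrete convolution, Q_j = Σ (P_i / 1 in) · U_{j−i}.
At t = 1 h (j=4): Q = (2.5/1)·4 + (1.6/1)·6 + (3.5/1)·8 + (0.6/1)·12 = 54.8 cfs.

Q ≈ 54.8 cfs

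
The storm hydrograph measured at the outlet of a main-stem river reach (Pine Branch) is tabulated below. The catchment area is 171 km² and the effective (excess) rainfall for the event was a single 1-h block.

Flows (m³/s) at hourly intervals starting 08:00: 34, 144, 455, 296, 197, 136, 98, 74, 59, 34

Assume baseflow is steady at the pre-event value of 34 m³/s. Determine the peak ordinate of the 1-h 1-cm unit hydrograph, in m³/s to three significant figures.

Direct runoff: 0.0, 110.0, 421.0, 262.0, 163.0, 102.0, 64.0, 40.0, 25.0, 0.0 m³/s; ΣQ_DR = 1187 m³/s, peak = 421.0 m³/s.
Runoff depth d = ΣQ_DR·Δt / A = 1187 × 3600 / (171 km²) = 24.99 mm.
The 1-cm UH is the DRH scaled by (10 mm)/d, so U_p = 421.0 × 10/24.99 = 168 m³/s.

U_p ≈ 168 m³/s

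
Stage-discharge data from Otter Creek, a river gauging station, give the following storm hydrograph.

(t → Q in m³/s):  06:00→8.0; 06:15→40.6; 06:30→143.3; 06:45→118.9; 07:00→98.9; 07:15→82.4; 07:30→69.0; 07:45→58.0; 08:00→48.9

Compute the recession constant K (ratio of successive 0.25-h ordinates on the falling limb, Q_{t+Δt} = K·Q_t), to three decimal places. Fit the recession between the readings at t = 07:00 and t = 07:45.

K ≈ 0.837

Using the recession-limb readings at t = 07:00 and t = 07:45: Q falls from 98.9 to 58.0 m³/s over 3 intervals.
K = (Q₂/Q₁)^(1/3) = (58.0/98.9)^(1/3) = 0.837.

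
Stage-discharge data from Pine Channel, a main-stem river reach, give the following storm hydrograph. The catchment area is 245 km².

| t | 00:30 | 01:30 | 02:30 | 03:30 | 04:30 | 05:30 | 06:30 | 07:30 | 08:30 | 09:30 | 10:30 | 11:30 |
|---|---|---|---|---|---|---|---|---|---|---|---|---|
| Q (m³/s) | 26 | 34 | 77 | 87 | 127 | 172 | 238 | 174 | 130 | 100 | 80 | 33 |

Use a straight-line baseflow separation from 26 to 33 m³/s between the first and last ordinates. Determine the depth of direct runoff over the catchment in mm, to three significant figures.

Direct runoff: 0.00, 7.36, 49.73, 59.09, 98.45, 142.82, 208.18, 143.55, 98.91, 68.27, 47.64, 0.00 m³/s; ΣQ_DR = 924.0 m³/s.
V = ΣQ_DR · Δt = 924.0 × 3600 s = 3.326 × 10^6 m³.
Over A = 245 km², depth = V / A = 13.6 mm.

d ≈ 13.6 mm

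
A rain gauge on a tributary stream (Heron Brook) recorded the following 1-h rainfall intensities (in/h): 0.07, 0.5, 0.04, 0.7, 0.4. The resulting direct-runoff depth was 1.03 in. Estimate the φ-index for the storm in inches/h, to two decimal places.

φ ≈ 0.19 in/h

Only the 3 blocks with intensity above φ contribute runoff: 0.5, 0.7, 0.4 in/h.
Σ(I−φ)·Δt = d  ⇒  (0.5+0.7+0.4 − 3φ)·1 = 1.03
φ = (1.600 − 1.03/1) / 3 = 0.19 in/h.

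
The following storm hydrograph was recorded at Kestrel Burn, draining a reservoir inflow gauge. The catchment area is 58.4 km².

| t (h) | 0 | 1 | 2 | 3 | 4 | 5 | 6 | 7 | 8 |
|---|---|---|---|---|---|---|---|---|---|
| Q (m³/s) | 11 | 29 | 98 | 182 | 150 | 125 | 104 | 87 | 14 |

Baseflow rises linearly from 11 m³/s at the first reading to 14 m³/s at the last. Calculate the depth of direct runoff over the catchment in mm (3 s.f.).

d ≈ 42.4 mm

Direct runoff: 0.00, 17.62, 86.25, 169.88, 137.50, 112.12, 90.75, 73.38, 0.00 m³/s; ΣQ_DR = 687.5 m³/s.
V = ΣQ_DR · Δt = 687.5 × 3600 s = 2.475 × 10^6 m³.
Over A = 58.4 km², depth = V / A = 42.4 mm.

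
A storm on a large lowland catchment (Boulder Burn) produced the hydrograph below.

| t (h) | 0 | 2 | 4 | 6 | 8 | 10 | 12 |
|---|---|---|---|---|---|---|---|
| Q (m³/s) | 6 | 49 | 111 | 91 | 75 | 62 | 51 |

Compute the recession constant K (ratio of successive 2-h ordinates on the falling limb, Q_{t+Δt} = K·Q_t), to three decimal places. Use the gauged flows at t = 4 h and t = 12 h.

K ≈ 0.823

Using the recession-limb readings at t = 4 h and t = 12 h: Q falls from 111 to 51 m³/s over 4 intervals.
K = (Q₂/Q₁)^(1/4) = (51/111)^(1/4) = 0.823.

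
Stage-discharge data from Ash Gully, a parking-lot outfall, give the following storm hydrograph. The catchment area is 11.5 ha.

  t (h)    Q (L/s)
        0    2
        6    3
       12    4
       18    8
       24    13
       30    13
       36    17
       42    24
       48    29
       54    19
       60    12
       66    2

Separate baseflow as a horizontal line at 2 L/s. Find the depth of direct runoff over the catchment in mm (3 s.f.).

Direct runoff: 0.0, 1.0, 2.0, 6.0, 11.0, 11.0, 15.0, 22.0, 27.0, 17.0, 10.0, 0.0 L/s; ΣQ_DR = 122.0 L/s.
V = ΣQ_DR · Δt = 122.0 × 21600 s = 2.635 × 10^6 L.
Over A = 11.5 ha, depth = V / A = 22.9 mm.

d ≈ 22.9 mm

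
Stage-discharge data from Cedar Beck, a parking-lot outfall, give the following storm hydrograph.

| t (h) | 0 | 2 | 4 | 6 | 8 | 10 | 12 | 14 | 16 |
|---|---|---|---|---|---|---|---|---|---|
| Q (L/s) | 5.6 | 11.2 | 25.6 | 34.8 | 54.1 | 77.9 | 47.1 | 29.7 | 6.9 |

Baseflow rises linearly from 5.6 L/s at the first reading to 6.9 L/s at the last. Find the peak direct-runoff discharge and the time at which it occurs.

Subtracting baseflow gives direct-runoff ordinates: 0.00, 5.44, 19.68, 28.71, 47.85, 71.49, 40.52, 22.96, 0.00 L/s.
The maximum is 71.49 L/s, occurring at the reading for t = 10 h.

Q_p = 71.49 L/s at t = 10 h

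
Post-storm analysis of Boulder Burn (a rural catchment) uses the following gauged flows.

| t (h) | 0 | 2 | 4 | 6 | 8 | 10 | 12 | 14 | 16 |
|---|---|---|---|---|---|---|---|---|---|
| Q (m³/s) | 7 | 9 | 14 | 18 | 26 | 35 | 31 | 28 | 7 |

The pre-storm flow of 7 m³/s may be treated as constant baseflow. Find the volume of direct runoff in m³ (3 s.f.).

V ≈ 8.06 × 10^5 m³

Direct-runoff ordinates (Q − Q_b): 0.0, 2.0, 7.0, 11.0, 19.0, 28.0, 24.0, 21.0, 0.0 m³/s.
ΣQ_DR = 112.0 m³/s.
With Δt = 2 h = 7200 s, V = ΣQ_DR · Δt = 112.0 × 7200 = 8.06 × 10^5 m³.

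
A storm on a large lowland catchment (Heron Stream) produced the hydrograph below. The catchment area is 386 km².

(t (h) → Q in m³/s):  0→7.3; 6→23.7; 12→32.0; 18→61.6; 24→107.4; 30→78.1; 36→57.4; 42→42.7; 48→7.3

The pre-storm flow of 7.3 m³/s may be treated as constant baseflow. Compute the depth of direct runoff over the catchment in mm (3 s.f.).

d ≈ 19.7 mm

Direct runoff: 0.0, 16.4, 24.7, 54.3, 100.1, 70.8, 50.1, 35.4, 0.0 m³/s; ΣQ_DR = 351.8 m³/s.
V = ΣQ_DR · Δt = 351.8 × 21600 s = 7.599 × 10^6 m³.
Over A = 386 km², depth = V / A = 19.7 mm.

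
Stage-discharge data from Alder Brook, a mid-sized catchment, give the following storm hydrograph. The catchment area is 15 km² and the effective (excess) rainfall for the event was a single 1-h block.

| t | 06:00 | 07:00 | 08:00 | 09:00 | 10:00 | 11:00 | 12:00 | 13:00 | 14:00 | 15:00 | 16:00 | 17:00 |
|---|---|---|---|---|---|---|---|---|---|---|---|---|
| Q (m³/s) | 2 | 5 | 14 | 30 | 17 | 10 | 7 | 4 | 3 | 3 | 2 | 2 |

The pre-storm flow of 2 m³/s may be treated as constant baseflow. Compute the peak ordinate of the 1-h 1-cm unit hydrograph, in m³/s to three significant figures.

Direct runoff: 0.0, 3.0, 12.0, 28.0, 15.0, 8.0, 5.0, 2.0, 1.0, 1.0, 0.0, 0.0 m³/s; ΣQ_DR = 75.00 m³/s, peak = 28.0 m³/s.
Runoff depth d = ΣQ_DR·Δt / A = 75.00 × 3600 / (15 km²) = 18.00 mm.
The 1-cm UH is the DRH scaled by (10 mm)/d, so U_p = 28.0 × 10/18.00 = 15.6 m³/s.

U_p ≈ 15.6 m³/s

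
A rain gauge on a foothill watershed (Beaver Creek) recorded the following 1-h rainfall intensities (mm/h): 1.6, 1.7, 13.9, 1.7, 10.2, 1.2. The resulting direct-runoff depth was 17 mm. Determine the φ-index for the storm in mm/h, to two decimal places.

Only the 2 blocks with intensity above φ contribute runoff: 13.9, 10.2 mm/h.
Σ(I−φ)·Δt = d  ⇒  (13.9+10.2 − 2φ)·1 = 17
φ = (24.10 − 17/1) / 2 = 3.55 mm/h.

φ ≈ 3.55 mm/h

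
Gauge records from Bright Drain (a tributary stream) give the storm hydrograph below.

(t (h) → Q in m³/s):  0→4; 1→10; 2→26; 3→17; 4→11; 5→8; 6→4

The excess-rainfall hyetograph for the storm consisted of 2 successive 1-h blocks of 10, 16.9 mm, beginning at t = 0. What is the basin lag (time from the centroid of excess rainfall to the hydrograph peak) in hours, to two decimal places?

Centroid of excess rainfall: t_c = Σ P_i·t̄_i / ΣP_i = 1.1283 h (block centres at 0.5, 1.5 h).
Hydrograph peak occurs at t = 2 h, so basin lag t_L = 2 − 1.1283 = 0.87 h.

t_L ≈ 0.87 h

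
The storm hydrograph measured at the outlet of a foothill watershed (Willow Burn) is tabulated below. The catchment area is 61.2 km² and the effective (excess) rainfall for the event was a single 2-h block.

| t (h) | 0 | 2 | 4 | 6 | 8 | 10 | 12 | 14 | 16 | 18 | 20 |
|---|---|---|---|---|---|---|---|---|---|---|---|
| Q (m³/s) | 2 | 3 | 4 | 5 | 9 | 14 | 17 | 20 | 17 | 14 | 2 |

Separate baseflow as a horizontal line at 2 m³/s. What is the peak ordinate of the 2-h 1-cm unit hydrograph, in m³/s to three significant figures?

U_p ≈ 18.0 m³/s

Direct runoff: 0.0, 1.0, 2.0, 3.0, 7.0, 12.0, 15.0, 18.0, 15.0, 12.0, 0.0 m³/s; ΣQ_DR = 85.00 m³/s, peak = 18.0 m³/s.
Runoff depth d = ΣQ_DR·Δt / A = 85.00 × 7200 / (61.2 km²) = 10.00 mm.
The 1-cm UH is the DRH scaled by (10 mm)/d, so U_p = 18.0 × 10/10.00 = 18.0 m³/s.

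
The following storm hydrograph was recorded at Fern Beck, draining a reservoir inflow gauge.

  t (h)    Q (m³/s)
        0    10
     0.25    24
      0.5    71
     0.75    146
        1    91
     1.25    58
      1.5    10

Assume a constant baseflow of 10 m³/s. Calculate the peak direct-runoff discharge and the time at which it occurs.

Subtracting baseflow gives direct-runoff ordinates: 0.0, 14.0, 61.0, 136.0, 81.0, 48.0, 0.0 m³/s.
The maximum is 136.0 m³/s, occurring at the reading for t = 0.75 h.

Q_p = 136.0 m³/s at t = 0.75 h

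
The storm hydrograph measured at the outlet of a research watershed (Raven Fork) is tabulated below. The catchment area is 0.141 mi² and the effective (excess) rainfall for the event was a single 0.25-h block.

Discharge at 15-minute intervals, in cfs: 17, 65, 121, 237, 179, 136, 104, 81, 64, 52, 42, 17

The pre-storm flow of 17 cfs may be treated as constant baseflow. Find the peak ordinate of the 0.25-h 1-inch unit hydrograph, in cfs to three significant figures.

U_p ≈ 87.9 cfs

Direct runoff: 0.0, 48.0, 104.0, 220.0, 162.0, 119.0, 87.0, 64.0, 47.0, 35.0, 25.0, 0.0 cfs; ΣQ_DR = 911.0 cfs, peak = 220.0 cfs.
Runoff depth d = ΣQ_DR·Δt / A = 911.0 × 900 / (0.141 mi²) = 2.503 in.
The 1-inch UH is the DRH scaled by (1 in)/d, so U_p = 220.0 × 1/2.503 = 87.9 cfs.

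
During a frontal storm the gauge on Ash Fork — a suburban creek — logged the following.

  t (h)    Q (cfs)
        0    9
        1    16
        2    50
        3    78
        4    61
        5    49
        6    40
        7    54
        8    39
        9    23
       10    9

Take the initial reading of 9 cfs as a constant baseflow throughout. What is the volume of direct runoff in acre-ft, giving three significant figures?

Direct-runoff ordinates (Q − Q_b): 0.0, 7.0, 41.0, 69.0, 52.0, 40.0, 31.0, 45.0, 30.0, 14.0, 0.0 cfs.
ΣQ_DR = 329.0 cfs.
With Δt = 1 h = 3600 s, V = ΣQ_DR · Δt = 329.0 × 3600 = 1.18 × 10^6 ft³ = 27.2 acre-ft.

V ≈ 27.2 acre-ft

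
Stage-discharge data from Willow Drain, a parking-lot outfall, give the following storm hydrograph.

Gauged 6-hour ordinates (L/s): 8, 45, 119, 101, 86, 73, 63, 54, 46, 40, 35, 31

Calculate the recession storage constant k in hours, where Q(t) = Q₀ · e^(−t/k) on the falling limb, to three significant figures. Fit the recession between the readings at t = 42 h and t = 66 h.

k ≈ 43.2 h

On the falling limb, Q drops from 54 to 31 L/s between t = 42 h and t = 66 h (Δt = 24 h).
k = −Δt / ln(Q₂/Q₁) = −24 / ln(31/54) = 43.2 h.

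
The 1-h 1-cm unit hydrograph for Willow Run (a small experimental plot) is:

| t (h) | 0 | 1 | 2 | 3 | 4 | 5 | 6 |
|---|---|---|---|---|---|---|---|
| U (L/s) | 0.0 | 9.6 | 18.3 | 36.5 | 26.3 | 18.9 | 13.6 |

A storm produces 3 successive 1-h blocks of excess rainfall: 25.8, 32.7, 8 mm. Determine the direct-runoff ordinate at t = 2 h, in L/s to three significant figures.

By discrete convolution, Q_j = Σ (P_i / 10 mm) · U_{j−i}.
At t = 2 h (j=2): Q = (25.8/10)·18.3 + (32.7/10)·9.6 + (8/10)·0.0 = 78.6 L/s.

Q ≈ 78.6 L/s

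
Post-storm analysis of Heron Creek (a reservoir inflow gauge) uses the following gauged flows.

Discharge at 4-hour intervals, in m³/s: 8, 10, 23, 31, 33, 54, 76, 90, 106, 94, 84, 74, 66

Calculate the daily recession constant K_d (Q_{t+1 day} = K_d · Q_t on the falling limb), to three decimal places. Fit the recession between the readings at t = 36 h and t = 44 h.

K_d ≈ 0.488

Between t = 36 h and t = 44 h the flow falls from 94 to 74 m³/s over 2×4 h = 8 h.
Per-interval ratio K = (74/94)^(1/2) = 0.8873; K_d = K^(24/4) = 0.488.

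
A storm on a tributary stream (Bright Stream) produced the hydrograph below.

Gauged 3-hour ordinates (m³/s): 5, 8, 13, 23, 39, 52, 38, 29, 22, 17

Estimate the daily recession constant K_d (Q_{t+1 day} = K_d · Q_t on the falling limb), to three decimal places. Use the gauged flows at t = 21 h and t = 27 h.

K_d ≈ 0.118

Between t = 21 h and t = 27 h the flow falls from 29 to 17 m³/s over 2×3 h = 6 h.
Per-interval ratio K = (17/29)^(1/2) = 0.7656; K_d = K^(24/3) = 0.118.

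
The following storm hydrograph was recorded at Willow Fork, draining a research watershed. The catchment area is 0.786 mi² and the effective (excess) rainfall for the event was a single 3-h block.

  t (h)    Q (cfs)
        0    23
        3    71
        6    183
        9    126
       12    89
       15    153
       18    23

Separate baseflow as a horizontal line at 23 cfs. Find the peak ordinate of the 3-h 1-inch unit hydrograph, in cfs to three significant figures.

Direct runoff: 0.0, 48.0, 160.0, 103.0, 66.0, 130.0, 0.0 cfs; ΣQ_DR = 507.0 cfs, peak = 160.0 cfs.
Runoff depth d = ΣQ_DR·Δt / A = 507.0 × 10800 / (0.786 mi²) = 2.999 in.
The 1-inch UH is the DRH scaled by (1 in)/d, so U_p = 160.0 × 1/2.999 = 53.4 cfs.

U_p ≈ 53.4 cfs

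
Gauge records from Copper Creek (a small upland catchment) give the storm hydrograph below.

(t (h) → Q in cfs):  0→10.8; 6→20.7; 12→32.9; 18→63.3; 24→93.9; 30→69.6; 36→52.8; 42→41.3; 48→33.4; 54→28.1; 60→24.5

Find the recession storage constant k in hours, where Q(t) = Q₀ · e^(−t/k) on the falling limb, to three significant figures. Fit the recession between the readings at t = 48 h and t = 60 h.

On the falling limb, Q drops from 33.4 to 24.5 cfs between t = 48 h and t = 60 h (Δt = 12 h).
k = −Δt / ln(Q₂/Q₁) = −12 / ln(24.5/33.4) = 38.7 h.

k ≈ 38.7 h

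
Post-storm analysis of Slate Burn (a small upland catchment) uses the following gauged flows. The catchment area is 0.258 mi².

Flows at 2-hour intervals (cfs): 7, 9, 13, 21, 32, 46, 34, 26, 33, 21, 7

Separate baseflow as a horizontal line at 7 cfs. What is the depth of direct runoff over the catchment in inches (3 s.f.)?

Direct runoff: 0.0, 2.0, 6.0, 14.0, 25.0, 39.0, 27.0, 19.0, 26.0, 14.0, 0.0 cfs; ΣQ_DR = 172.0 cfs.
V = ΣQ_DR · Δt = 172.0 × 7200 s = 1.238 × 10^6 ft³.
Over A = 0.258 mi², depth = V / A = 2.07 in.

d ≈ 2.07 in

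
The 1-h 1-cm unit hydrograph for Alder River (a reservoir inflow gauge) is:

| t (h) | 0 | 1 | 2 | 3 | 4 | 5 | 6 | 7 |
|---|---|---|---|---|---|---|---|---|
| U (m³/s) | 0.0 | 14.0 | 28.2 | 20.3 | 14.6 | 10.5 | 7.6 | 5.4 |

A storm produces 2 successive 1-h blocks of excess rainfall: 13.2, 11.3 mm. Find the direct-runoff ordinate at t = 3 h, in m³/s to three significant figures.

By discrete convolution, Q_j = Σ (P_i / 10 mm) · U_{j−i}.
At t = 3 h (j=3): Q = (13.2/10)·20.3 + (11.3/10)·28.2 = 58.7 m³/s.

Q ≈ 58.7 m³/s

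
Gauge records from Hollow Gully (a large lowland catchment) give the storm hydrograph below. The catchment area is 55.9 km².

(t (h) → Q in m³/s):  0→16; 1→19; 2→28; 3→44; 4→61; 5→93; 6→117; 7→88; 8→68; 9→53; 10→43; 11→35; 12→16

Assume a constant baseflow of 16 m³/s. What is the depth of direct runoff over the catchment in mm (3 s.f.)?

d ≈ 30.5 mm

Direct runoff: 0.0, 3.0, 12.0, 28.0, 45.0, 77.0, 101.0, 72.0, 52.0, 37.0, 27.0, 19.0, 0.0 m³/s; ΣQ_DR = 473.0 m³/s.
V = ΣQ_DR · Δt = 473.0 × 3600 s = 1.703 × 10^6 m³.
Over A = 55.9 km², depth = V / A = 30.5 mm.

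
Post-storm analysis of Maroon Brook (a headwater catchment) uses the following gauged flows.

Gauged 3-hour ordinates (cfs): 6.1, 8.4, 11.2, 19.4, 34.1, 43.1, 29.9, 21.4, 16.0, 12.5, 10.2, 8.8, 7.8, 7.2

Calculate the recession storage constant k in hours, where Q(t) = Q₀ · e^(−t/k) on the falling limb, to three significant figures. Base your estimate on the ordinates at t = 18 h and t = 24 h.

k ≈ 9.60 h

On the falling limb, Q drops from 29.9 to 16.0 cfs between t = 18 h and t = 24 h (Δt = 6 h).
k = −Δt / ln(Q₂/Q₁) = −6 / ln(16.0/29.9) = 9.60 h.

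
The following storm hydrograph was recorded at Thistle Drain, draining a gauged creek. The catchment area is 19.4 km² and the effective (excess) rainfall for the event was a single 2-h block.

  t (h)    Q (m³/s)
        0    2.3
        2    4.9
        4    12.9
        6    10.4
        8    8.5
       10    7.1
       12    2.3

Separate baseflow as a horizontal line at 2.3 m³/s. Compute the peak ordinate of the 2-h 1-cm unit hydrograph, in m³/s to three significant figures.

U_p ≈ 8.84 m³/s

Direct runoff: 0.0, 2.6, 10.6, 8.1, 6.2, 4.8, 0.0 m³/s; ΣQ_DR = 32.30 m³/s, peak = 10.6 m³/s.
Runoff depth d = ΣQ_DR·Δt / A = 32.30 × 7200 / (19.4 km²) = 11.99 mm.
The 1-cm UH is the DRH scaled by (10 mm)/d, so U_p = 10.6 × 10/11.99 = 8.84 m³/s.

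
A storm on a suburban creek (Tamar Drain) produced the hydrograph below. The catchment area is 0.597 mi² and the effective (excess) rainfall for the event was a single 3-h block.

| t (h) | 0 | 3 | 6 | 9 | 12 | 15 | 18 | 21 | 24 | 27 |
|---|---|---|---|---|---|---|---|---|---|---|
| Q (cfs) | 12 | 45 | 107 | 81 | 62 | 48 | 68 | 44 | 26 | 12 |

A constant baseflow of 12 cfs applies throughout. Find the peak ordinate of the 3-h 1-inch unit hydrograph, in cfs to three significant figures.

U_p ≈ 31.7 cfs

Direct runoff: 0.0, 33.0, 95.0, 69.0, 50.0, 36.0, 56.0, 32.0, 14.0, 0.0 cfs; ΣQ_DR = 385.0 cfs, peak = 95.0 cfs.
Runoff depth d = ΣQ_DR·Δt / A = 385.0 × 10800 / (0.597 mi²) = 2.998 in.
The 1-inch UH is the DRH scaled by (1 in)/d, so U_p = 95.0 × 1/2.998 = 31.7 cfs.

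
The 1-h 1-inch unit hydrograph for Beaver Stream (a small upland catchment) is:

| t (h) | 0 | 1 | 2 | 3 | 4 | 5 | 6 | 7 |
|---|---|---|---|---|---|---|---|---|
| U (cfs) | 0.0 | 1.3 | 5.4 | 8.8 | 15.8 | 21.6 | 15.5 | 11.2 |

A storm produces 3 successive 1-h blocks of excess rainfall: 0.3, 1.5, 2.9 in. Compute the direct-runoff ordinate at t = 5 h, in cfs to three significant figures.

By discrete convolution, Q_j = Σ (P_i / 1 in) · U_{j−i}.
At t = 5 h (j=5): Q = (0.3/1)·21.6 + (1.5/1)·15.8 + (2.9/1)·8.8 = 55.7 cfs.

Q ≈ 55.7 cfs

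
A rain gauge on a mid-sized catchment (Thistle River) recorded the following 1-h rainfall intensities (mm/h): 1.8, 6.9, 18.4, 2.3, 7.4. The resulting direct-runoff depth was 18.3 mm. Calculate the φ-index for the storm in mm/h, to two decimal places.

Only the 3 blocks with intensity above φ contribute runoff: 6.9, 18.4, 7.4 mm/h.
Σ(I−φ)·Δt = d  ⇒  (6.9+18.4+7.4 − 3φ)·1 = 18.3
φ = (32.70 − 18.3/1) / 3 = 4.80 mm/h.

φ ≈ 4.80 mm/h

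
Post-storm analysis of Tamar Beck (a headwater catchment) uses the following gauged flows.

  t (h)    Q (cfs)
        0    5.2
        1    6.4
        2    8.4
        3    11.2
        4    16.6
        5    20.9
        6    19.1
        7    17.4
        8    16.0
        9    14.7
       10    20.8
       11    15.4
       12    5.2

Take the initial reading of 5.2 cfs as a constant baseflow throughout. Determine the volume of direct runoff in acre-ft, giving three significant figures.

V ≈ 9.07 acre-ft

Direct-runoff ordinates (Q − Q_b): 0.0, 1.2, 3.2, 6.0, 11.4, 15.7, 13.9, 12.2, 10.8, 9.5, 15.6, 10.2, 0.0 cfs.
ΣQ_DR = 109.7 cfs.
With Δt = 1 h = 3600 s, V = ΣQ_DR · Δt = 109.7 × 3600 = 3.95 × 10^5 ft³ = 9.07 acre-ft.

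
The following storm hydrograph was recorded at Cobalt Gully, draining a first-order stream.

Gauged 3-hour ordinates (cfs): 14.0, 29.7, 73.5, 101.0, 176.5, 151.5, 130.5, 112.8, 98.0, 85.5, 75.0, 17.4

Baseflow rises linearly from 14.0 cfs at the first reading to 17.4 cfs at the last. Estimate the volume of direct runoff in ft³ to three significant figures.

V ≈ 9.47 × 10^6 ft³

Direct-runoff ordinates (Q − Q_b): 0.00, 15.39, 58.88, 86.07, 161.26, 135.95, 114.65, 96.64, 81.53, 68.72, 57.91, 0.00 cfs.
ΣQ_DR = 877.0 cfs.
With Δt = 3 h = 10800 s, V = ΣQ_DR · Δt = 877.0 × 10800 = 9.47 × 10^6 ft³.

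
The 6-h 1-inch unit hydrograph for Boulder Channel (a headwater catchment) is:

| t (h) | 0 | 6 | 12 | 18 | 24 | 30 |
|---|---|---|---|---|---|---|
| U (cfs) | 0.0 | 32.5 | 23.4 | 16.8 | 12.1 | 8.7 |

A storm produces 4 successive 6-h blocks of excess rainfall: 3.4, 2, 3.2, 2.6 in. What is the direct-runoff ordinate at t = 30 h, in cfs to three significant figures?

Q ≈ 168 cfs

By discrete convolution, Q_j = Σ (P_i / 1 in) · U_{j−i}.
At t = 30 h (j=5): Q = (3.4/1)·8.7 + (2/1)·12.1 + (3.2/1)·16.8 + (2.6/1)·23.4 = 168 cfs.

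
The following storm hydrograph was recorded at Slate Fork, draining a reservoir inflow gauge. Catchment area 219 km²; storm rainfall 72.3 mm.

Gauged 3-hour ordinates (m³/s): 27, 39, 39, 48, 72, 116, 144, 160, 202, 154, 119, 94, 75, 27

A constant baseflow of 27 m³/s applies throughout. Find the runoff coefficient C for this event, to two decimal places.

C ≈ 0.64

ΣQ_DR = 938.0 m³/s; V = ΣQ_DR·Δt = 1.013 × 10^7 m³.
Runoff depth d = V / A = 46.26 mm.
C = d / P = 46.26 / 72.3 = 0.64.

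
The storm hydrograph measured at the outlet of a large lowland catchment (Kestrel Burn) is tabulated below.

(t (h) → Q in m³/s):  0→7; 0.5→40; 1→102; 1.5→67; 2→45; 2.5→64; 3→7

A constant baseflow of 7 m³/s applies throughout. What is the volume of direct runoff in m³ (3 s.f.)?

V ≈ 5.09 × 10^5 m³

Direct-runoff ordinates (Q − Q_b): 0.0, 33.0, 95.0, 60.0, 38.0, 57.0, 0.0 m³/s.
ΣQ_DR = 283.0 m³/s.
With Δt = 0.5 h = 1800 s, V = ΣQ_DR · Δt = 283.0 × 1800 = 5.09 × 10^5 m³.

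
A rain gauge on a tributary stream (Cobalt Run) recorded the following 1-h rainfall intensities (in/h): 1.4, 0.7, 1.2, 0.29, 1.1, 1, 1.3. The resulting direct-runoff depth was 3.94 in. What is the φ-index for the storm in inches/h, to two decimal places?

φ ≈ 0.46 in/h

Only the 6 blocks with intensity above φ contribute runoff: 1.4, 0.7, 1.2, 1.1, 1, 1.3 in/h.
Σ(I−φ)·Δt = d  ⇒  (1.4+0.7+1.2+1.1+1+1.3 − 6φ)·1 = 3.94
φ = (6.700 − 3.94/1) / 6 = 0.46 in/h.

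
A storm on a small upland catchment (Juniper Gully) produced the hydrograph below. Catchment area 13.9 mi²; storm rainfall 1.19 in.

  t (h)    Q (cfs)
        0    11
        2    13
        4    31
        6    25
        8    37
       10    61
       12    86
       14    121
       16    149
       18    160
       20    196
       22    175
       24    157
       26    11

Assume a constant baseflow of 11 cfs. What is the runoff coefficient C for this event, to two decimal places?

ΣQ_DR = 1079 cfs; V = ΣQ_DR·Δt = 7.769 × 10^6 ft³.
Runoff depth d = V / A = 0.2406 in.
C = d / P = 0.2406 / 1.19 = 0.20.

C ≈ 0.20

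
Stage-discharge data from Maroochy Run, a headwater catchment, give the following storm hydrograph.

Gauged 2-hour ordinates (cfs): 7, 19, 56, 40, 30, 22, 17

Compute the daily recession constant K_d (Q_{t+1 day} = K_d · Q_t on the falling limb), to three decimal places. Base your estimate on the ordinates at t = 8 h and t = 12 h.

K_d ≈ 0.033

Between t = 8 h and t = 12 h the flow falls from 30 to 17 cfs over 2×2 h = 4 h.
Per-interval ratio K = (17/30)^(1/2) = 0.7528; K_d = K^(24/2) = 0.033.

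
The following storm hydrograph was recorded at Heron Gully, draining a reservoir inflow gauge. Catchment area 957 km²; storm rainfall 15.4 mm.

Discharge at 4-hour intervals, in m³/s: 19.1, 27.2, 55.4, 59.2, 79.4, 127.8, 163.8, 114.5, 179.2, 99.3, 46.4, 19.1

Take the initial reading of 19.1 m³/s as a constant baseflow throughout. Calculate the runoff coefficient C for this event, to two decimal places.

ΣQ_DR = 761.2 m³/s; V = ΣQ_DR·Δt = 1.096 × 10^7 m³.
Runoff depth d = V / A = 11.45 mm.
C = d / P = 11.45 / 15.4 = 0.74.

C ≈ 0.74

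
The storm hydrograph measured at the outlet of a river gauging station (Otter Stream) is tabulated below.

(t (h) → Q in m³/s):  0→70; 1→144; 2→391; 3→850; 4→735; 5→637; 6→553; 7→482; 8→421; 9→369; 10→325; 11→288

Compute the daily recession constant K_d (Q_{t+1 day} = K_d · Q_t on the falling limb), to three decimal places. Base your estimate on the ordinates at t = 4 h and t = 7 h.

Between t = 4 h and t = 7 h the flow falls from 735 to 482 m³/s over 3×1 h = 3 h.
Per-interval ratio K = (482/735)^(1/3) = 0.8688; K_d = K^(24/1) = 0.034.

K_d ≈ 0.034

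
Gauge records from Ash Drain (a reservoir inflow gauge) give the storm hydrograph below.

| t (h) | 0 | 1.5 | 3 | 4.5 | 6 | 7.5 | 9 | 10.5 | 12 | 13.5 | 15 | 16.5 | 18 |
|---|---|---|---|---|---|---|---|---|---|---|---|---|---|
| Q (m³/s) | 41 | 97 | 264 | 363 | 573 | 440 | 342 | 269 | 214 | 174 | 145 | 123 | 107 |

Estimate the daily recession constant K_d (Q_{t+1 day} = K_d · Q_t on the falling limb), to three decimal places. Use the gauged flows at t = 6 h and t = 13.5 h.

K_d ≈ 0.022

Between t = 6 h and t = 13.5 h the flow falls from 573 to 174 m³/s over 5×1.5 h = 7.5 h.
Per-interval ratio K = (174/573)^(1/5) = 0.7879; K_d = K^(24/1.5) = 0.022.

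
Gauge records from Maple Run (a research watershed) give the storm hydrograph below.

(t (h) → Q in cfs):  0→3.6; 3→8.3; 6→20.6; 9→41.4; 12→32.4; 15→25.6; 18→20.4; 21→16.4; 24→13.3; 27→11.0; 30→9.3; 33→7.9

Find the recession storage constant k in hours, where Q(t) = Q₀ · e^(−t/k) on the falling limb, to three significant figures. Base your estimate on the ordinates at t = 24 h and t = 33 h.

On the falling limb, Q drops from 13.3 to 7.9 cfs between t = 24 h and t = 33 h (Δt = 9 h).
k = −Δt / ln(Q₂/Q₁) = −9 / ln(7.9/13.3) = 17.3 h.

k ≈ 17.3 h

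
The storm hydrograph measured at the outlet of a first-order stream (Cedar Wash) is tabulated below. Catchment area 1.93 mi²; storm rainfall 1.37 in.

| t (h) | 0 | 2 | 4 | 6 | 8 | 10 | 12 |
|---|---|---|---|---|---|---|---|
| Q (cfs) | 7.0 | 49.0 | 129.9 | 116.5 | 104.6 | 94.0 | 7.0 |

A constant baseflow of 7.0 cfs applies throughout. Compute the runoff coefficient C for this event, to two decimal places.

ΣQ_DR = 459.0 cfs; V = ΣQ_DR·Δt = 3.305 × 10^6 ft³.
Runoff depth d = V / A = 0.7371 in.
C = d / P = 0.7371 / 1.37 = 0.54.

C ≈ 0.54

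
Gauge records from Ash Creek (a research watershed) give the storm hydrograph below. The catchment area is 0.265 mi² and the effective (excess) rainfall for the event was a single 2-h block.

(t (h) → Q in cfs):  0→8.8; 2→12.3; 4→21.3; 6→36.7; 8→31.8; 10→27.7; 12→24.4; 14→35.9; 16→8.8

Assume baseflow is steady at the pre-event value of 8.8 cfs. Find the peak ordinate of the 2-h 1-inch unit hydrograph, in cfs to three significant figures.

U_p ≈ 18.6 cfs

Direct runoff: 0.0, 3.5, 12.5, 27.9, 23.0, 18.9, 15.6, 27.1, 0.0 cfs; ΣQ_DR = 128.5 cfs, peak = 27.9 cfs.
Runoff depth d = ΣQ_DR·Δt / A = 128.5 × 7200 / (0.265 mi²) = 1.503 in.
The 1-inch UH is the DRH scaled by (1 in)/d, so U_p = 27.9 × 1/1.503 = 18.6 cfs.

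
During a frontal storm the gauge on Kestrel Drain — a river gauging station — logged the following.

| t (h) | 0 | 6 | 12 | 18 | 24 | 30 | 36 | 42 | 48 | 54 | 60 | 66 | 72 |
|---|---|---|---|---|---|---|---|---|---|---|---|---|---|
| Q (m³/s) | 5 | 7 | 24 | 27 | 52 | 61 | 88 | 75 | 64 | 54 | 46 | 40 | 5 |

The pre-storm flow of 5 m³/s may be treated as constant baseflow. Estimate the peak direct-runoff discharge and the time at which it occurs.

Subtracting baseflow gives direct-runoff ordinates: 0.0, 2.0, 19.0, 22.0, 47.0, 56.0, 83.0, 70.0, 59.0, 49.0, 41.0, 35.0, 0.0 m³/s.
The maximum is 83.0 m³/s, occurring at the reading for t = 36 h.

Q_p = 83.0 m³/s at t = 36 h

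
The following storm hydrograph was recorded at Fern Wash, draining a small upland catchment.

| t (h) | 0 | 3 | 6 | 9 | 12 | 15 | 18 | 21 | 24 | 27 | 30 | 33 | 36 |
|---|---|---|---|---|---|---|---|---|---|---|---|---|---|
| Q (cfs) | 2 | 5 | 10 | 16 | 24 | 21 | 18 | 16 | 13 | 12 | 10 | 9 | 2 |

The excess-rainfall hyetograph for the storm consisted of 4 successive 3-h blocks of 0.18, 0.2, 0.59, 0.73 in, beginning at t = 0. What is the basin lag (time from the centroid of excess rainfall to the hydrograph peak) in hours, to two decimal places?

t_L ≈ 4.20 h

Centroid of excess rainfall: t_c = Σ P_i·t̄_i / ΣP_i = 7.8000 h (block centres at 1.5, 4.5, 7.5, 10.5 h).
Hydrograph peak occurs at t = 12 h, so basin lag t_L = 12 − 7.8000 = 4.20 h.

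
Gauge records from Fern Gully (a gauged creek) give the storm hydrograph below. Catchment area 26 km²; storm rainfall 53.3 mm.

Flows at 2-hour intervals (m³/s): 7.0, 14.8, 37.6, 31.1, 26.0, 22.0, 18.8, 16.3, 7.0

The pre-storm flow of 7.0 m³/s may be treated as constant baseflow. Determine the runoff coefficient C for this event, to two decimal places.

C ≈ 0.61

ΣQ_DR = 117.6 m³/s; V = ΣQ_DR·Δt = 8.467 × 10^5 m³.
Runoff depth d = V / A = 32.57 mm.
C = d / P = 32.57 / 53.3 = 0.61.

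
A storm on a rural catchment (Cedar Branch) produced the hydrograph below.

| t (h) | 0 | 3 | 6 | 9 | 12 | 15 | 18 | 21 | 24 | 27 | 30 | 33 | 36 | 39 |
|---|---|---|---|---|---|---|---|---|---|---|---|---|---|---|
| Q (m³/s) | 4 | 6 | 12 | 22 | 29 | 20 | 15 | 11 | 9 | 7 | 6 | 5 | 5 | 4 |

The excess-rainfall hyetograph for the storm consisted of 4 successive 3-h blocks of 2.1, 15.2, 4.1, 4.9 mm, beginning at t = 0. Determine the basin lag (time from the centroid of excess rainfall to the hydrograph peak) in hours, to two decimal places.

t_L ≈ 6.15 h

Centroid of excess rainfall: t_c = Σ P_i·t̄_i / ΣP_i = 5.8460 h (block centres at 1.5, 4.5, 7.5, 10.5 h).
Hydrograph peak occurs at t = 12 h, so basin lag t_L = 12 − 5.8460 = 6.15 h.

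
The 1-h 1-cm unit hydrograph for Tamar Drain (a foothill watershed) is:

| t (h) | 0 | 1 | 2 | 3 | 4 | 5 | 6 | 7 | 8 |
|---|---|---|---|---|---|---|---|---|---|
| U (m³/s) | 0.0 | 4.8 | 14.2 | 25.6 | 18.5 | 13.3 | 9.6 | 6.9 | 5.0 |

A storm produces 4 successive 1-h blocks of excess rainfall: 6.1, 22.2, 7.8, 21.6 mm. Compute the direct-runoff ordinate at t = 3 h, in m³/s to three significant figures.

Q ≈ 50.9 m³/s

By discrete convolution, Q_j = Σ (P_i / 10 mm) · U_{j−i}.
At t = 3 h (j=3): Q = (6.1/10)·25.6 + (22.2/10)·14.2 + (7.8/10)·4.8 + (21.6/10)·0.0 = 50.9 m³/s.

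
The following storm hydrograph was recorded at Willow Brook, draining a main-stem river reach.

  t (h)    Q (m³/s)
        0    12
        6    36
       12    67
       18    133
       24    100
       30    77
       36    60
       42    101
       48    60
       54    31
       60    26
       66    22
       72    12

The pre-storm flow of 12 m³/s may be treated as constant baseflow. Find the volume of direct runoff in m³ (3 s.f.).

V ≈ 1.25 × 10^7 m³

Direct-runoff ordinates (Q − Q_b): 0.0, 24.0, 55.0, 121.0, 88.0, 65.0, 48.0, 89.0, 48.0, 19.0, 14.0, 10.0, 0.0 m³/s.
ΣQ_DR = 581.0 m³/s.
With Δt = 6 h = 21600 s, V = ΣQ_DR · Δt = 581.0 × 21600 = 1.25 × 10^7 m³.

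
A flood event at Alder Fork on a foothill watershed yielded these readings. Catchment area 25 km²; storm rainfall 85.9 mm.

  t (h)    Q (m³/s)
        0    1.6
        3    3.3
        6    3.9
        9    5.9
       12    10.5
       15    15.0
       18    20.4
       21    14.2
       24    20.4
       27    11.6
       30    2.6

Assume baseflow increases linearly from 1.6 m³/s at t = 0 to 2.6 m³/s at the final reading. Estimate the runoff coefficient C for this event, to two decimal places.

C ≈ 0.43

ΣQ_DR = 86.30 m³/s; V = ΣQ_DR·Δt = 9.320 × 10^5 m³.
Runoff depth d = V / A = 37.28 mm.
C = d / P = 37.28 / 85.9 = 0.43.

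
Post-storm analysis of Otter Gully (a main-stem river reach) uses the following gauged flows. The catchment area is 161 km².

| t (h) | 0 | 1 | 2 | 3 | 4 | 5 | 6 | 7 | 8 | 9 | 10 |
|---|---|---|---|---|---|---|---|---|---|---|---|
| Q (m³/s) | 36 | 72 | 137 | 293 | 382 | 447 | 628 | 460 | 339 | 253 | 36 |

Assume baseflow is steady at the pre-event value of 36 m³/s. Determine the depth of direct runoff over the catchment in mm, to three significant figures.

d ≈ 60.1 mm

Direct runoff: 0.0, 36.0, 101.0, 257.0, 346.0, 411.0, 592.0, 424.0, 303.0, 217.0, 0.0 m³/s; ΣQ_DR = 2687 m³/s.
V = ΣQ_DR · Δt = 2687 × 3600 s = 9.673 × 10^6 m³.
Over A = 161 km², depth = V / A = 60.1 mm.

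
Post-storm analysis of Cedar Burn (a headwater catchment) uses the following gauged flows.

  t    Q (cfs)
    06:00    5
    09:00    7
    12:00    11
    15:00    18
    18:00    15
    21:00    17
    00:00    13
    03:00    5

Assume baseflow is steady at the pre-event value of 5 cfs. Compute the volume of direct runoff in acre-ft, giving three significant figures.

Direct-runoff ordinates (Q − Q_b): 0.0, 2.0, 6.0, 13.0, 10.0, 12.0, 8.0, 0.0 cfs.
ΣQ_DR = 51.00 cfs.
With Δt = 3 h = 10800 s, V = ΣQ_DR · Δt = 51.00 × 10800 = 5.51 × 10^5 ft³ = 12.6 acre-ft.

V ≈ 12.6 acre-ft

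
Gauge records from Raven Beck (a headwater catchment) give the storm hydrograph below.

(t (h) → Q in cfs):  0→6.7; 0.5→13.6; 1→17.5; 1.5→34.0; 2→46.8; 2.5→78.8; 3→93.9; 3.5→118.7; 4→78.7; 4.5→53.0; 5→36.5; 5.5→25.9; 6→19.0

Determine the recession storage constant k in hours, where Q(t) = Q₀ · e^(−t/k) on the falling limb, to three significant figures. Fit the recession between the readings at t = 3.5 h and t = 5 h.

k ≈ 1.27 h

On the falling limb, Q drops from 118.7 to 36.5 cfs between t = 3.5 h and t = 5 h (Δt = 1.5 h).
k = −Δt / ln(Q₂/Q₁) = −1.5 / ln(36.5/118.7) = 1.27 h.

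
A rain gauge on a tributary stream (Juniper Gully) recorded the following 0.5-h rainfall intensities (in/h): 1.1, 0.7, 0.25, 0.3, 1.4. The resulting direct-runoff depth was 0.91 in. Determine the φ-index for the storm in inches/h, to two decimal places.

φ ≈ 0.46 in/h

Only the 3 blocks with intensity above φ contribute runoff: 1.1, 0.7, 1.4 in/h.
Σ(I−φ)·Δt = d  ⇒  (1.1+0.7+1.4 − 3φ)·0.5 = 0.91
φ = (3.200 − 0.91/0.5) / 3 = 0.46 in/h.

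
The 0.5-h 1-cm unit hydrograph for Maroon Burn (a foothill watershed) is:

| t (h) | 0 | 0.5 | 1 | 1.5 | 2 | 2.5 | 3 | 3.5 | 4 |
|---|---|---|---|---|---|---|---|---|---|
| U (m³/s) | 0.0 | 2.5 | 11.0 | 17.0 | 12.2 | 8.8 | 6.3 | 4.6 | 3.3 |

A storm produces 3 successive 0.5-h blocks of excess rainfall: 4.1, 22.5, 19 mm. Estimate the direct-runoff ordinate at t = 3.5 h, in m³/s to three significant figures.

By discrete convolution, Q_j = Σ (P_i / 10 mm) · U_{j−i}.
At t = 3.5 h (j=7): Q = (4.1/10)·4.6 + (22.5/10)·6.3 + (19/10)·8.8 = 32.8 m³/s.

Q ≈ 32.8 m³/s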